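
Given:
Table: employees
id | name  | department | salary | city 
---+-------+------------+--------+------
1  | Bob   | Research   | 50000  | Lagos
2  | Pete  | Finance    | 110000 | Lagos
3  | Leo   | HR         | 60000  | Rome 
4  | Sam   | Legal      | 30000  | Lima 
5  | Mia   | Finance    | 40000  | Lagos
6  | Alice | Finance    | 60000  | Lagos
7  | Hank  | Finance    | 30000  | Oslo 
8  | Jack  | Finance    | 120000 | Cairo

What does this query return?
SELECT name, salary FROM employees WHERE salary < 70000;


Filtering: salary < 70000
Matching: 6 rows

6 rows:
Bob, 50000
Leo, 60000
Sam, 30000
Mia, 40000
Alice, 60000
Hank, 30000


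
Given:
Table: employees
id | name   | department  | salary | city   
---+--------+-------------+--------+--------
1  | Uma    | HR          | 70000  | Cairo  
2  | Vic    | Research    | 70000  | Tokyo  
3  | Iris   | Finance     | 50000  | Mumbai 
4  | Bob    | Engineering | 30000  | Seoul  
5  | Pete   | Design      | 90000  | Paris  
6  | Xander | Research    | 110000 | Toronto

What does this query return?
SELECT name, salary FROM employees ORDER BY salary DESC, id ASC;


Sorting by salary DESC, then id ASC for ties

6 rows:
Xander, 110000
Pete, 90000
Uma, 70000
Vic, 70000
Iris, 50000
Bob, 30000


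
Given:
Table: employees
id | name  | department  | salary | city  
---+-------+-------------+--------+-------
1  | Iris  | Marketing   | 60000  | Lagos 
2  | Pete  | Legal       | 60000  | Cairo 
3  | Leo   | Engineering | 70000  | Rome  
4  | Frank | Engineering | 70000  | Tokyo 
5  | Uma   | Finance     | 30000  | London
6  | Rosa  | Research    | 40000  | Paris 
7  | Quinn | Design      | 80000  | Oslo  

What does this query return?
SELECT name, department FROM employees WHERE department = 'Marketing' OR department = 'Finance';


Filtering: department = 'Marketing' OR 'Finance'
Matching: 2 rows

2 rows:
Iris, Marketing
Uma, Finance


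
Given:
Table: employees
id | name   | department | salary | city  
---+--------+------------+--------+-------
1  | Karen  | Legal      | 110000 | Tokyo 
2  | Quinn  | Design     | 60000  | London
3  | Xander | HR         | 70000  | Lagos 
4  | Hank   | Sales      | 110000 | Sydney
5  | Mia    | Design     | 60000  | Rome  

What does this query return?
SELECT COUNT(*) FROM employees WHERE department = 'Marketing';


Counting rows where department = 'Marketing'


0


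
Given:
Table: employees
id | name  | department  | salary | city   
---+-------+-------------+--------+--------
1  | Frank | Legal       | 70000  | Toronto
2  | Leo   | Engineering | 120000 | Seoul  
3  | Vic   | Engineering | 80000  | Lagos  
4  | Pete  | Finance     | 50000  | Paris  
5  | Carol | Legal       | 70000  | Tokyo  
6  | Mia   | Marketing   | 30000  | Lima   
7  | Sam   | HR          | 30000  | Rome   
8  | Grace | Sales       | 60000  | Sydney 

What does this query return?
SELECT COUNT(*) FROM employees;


COUNT(*) counts all rows

8


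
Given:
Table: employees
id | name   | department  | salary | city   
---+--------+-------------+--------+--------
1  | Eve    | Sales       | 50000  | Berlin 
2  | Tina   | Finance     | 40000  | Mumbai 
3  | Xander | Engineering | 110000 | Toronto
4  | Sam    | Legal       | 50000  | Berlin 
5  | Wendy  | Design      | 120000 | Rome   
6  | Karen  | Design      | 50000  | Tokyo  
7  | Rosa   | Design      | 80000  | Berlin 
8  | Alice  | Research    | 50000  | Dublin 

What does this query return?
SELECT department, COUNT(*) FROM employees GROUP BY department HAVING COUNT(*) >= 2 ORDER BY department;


Groups with count >= 2:
  Design: 3 -> PASS
  Engineering: 1 -> filtered out
  Finance: 1 -> filtered out
  Legal: 1 -> filtered out
  Research: 1 -> filtered out
  Sales: 1 -> filtered out


1 groups:
Design, 3


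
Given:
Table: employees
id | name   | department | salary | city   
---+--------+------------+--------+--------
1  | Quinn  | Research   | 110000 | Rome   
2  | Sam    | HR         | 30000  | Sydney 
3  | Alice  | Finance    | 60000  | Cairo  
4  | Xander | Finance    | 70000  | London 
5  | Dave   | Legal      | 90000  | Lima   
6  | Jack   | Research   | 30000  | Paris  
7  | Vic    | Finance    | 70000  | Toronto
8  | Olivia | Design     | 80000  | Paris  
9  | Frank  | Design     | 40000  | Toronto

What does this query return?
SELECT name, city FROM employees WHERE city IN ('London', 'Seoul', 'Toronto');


Filtering: city IN ('London', 'Seoul', 'Toronto')
Matching: 3 rows

3 rows:
Xander, London
Vic, Toronto
Frank, Toronto


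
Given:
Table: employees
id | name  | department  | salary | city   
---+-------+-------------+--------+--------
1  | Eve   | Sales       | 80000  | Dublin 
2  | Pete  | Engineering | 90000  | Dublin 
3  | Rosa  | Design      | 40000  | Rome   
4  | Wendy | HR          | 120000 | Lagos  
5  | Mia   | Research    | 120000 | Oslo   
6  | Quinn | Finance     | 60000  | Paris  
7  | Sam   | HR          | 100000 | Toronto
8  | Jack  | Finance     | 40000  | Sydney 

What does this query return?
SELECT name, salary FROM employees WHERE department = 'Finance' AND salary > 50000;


Filtering: department = 'Finance' AND salary > 50000
Matching: 1 rows

1 rows:
Quinn, 60000


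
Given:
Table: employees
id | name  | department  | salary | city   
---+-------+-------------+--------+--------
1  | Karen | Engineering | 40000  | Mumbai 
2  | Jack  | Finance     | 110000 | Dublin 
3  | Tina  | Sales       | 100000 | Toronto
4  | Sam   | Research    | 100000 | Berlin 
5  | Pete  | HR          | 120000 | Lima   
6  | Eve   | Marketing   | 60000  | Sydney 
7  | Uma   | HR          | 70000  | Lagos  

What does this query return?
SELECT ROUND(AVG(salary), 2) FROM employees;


SUM(salary) = 600000
COUNT = 7
ROUND(AVG, 2) = ROUND(600000 / 7, 2) = 85714.29

85714.29


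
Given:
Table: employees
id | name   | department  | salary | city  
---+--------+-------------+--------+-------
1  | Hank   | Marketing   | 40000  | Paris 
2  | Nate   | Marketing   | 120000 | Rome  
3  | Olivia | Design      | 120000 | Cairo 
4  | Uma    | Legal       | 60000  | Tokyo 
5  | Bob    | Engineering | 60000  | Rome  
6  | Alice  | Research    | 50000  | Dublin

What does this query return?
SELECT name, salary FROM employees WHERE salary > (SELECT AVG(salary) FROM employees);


Subquery: AVG(salary) = 75000.0
Filtering: salary > 75000.0
  Nate (120000) -> MATCH
  Olivia (120000) -> MATCH


2 rows:
Nate, 120000
Olivia, 120000


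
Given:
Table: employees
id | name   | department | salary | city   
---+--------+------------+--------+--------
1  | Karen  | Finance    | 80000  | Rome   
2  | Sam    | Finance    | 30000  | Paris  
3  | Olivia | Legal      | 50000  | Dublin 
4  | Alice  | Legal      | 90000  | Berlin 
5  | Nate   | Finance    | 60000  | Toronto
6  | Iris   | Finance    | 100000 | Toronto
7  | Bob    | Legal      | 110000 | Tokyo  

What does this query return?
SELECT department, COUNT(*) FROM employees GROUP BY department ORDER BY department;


Assigning each row to its department group:
  Karen -> Finance
  Sam -> Finance
  Olivia -> Legal
  Alice -> Legal
  Nate -> Finance
  Iris -> Finance
  Bob -> Legal


2 groups:
Finance, 4
Legal, 3


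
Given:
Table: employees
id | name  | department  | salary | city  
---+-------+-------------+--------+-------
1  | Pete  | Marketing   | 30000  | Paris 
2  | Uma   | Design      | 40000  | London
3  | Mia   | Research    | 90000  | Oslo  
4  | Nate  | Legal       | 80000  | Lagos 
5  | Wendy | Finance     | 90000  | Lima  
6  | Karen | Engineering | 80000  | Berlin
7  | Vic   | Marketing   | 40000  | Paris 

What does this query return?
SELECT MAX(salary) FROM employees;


Salaries: 30000, 40000, 90000, 80000, 90000, 80000, 40000
MAX = 90000

90000


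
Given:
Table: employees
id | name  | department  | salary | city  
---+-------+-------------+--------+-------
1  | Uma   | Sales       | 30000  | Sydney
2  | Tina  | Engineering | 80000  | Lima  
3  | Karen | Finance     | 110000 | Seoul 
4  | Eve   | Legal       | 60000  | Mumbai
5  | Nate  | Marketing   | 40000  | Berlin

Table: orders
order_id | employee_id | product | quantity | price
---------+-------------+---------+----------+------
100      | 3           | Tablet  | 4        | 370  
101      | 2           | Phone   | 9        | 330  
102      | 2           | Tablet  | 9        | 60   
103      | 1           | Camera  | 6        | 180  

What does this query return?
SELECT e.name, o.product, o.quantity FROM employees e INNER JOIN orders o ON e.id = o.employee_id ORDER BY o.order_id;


Joining employees.id = orders.employee_id:
  employee Karen (id=3) -> order Tablet
  employee Tina (id=2) -> order Phone
  employee Tina (id=2) -> order Tablet
  employee Uma (id=1) -> order Camera


4 rows:
Karen, Tablet, 4
Tina, Phone, 9
Tina, Tablet, 9
Uma, Camera, 6


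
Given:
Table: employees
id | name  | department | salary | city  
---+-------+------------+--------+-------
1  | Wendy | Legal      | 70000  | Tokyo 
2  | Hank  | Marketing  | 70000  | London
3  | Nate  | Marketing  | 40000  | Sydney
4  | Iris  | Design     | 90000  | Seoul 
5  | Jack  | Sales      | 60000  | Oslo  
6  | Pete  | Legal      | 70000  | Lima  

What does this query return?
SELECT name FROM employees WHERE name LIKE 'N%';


LIKE 'N%' matches names starting with 'N'
Matching: 1

1 rows:
Nate


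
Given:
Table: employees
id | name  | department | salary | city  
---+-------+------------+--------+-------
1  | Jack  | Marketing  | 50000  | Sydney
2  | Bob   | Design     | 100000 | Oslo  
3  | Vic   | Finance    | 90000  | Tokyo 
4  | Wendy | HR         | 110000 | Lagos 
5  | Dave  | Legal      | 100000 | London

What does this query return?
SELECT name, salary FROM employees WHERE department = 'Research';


Filtering: department = 'Research'
Matching rows: 0

Empty result set (0 rows)


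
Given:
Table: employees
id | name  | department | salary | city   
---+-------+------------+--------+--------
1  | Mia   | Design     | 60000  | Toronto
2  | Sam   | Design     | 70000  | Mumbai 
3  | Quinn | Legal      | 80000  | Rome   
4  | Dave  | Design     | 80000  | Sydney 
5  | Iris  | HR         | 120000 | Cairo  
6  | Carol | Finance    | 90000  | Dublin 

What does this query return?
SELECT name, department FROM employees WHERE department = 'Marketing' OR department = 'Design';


Filtering: department = 'Marketing' OR 'Design'
Matching: 3 rows

3 rows:
Mia, Design
Sam, Design
Dave, Design


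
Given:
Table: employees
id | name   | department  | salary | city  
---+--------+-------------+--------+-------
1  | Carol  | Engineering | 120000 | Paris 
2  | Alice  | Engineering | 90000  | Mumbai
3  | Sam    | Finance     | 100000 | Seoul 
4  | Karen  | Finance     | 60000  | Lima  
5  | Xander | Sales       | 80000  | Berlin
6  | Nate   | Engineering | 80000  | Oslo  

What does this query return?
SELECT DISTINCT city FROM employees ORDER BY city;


All 'city' values (row order): Paris, Mumbai, Seoul, Lima, Berlin, Oslo
Removing duplicates leaves 6 unique value(s).

6 values:
Berlin
Lima
Mumbai
Oslo
Paris
Seoul


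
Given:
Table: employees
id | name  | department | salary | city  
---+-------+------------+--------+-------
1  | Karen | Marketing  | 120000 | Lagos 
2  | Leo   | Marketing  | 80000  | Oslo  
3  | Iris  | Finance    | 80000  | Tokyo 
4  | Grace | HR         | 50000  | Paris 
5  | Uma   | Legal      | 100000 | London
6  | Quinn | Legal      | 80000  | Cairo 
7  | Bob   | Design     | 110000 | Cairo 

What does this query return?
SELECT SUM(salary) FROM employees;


SUM(salary) = 120000 + 80000 + 80000 + 50000 + 100000 + 80000 + 110000 = 620000

620000


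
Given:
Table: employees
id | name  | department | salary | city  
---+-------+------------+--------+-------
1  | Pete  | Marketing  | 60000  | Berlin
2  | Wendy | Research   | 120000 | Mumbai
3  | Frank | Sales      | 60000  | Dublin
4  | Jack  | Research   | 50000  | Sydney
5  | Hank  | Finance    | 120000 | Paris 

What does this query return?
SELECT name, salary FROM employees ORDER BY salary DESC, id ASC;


Sorting by salary DESC, then id ASC for ties

5 rows:
Wendy, 120000
Hank, 120000
Pete, 60000
Frank, 60000
Jack, 50000


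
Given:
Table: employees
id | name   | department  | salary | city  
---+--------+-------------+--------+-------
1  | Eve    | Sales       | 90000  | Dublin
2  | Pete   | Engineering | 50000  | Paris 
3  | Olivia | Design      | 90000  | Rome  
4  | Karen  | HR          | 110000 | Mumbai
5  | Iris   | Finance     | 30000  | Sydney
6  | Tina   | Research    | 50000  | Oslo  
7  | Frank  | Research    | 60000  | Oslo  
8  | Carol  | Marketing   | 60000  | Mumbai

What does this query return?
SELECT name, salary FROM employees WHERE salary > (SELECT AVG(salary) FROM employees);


Subquery: AVG(salary) = 67500.0
Filtering: salary > 67500.0
  Eve (90000) -> MATCH
  Olivia (90000) -> MATCH
  Karen (110000) -> MATCH


3 rows:
Eve, 90000
Olivia, 90000
Karen, 110000


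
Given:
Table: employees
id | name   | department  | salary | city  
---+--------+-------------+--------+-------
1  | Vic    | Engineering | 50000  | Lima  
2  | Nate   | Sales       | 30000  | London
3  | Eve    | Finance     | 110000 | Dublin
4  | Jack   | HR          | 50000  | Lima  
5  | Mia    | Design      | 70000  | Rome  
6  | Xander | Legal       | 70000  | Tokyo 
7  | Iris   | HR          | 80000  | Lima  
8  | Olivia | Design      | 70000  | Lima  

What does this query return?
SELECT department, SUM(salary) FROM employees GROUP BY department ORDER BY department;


Summing salary within each department:
  Design: 70000 + 70000 = 140000
  Engineering: 50000 = 50000
  Finance: 110000 = 110000
  HR: 50000 + 80000 = 130000
  Legal: 70000 = 70000
  Sales: 30000 = 30000


6 groups:
Design, 140000
Engineering, 50000
Finance, 110000
HR, 130000
Legal, 70000
Sales, 30000


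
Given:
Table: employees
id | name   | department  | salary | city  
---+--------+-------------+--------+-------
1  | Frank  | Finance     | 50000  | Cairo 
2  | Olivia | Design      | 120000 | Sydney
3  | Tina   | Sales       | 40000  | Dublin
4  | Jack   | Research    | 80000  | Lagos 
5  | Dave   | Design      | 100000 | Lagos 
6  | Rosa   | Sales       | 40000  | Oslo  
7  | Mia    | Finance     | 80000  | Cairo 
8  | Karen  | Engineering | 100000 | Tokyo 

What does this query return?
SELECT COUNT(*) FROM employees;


COUNT(*) counts all rows

8


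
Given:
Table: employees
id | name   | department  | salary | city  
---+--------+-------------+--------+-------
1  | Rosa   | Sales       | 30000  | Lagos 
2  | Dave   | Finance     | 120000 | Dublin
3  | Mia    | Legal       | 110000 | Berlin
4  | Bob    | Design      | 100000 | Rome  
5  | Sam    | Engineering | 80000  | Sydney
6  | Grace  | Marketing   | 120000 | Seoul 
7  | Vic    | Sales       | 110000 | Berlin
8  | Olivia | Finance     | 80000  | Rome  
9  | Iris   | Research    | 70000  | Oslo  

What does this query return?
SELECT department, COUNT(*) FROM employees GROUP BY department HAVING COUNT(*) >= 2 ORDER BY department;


Groups with count >= 2:
  Finance: 2 -> PASS
  Sales: 2 -> PASS
  Design: 1 -> filtered out
  Engineering: 1 -> filtered out
  Legal: 1 -> filtered out
  Marketing: 1 -> filtered out
  Research: 1 -> filtered out


2 groups:
Finance, 2
Sales, 2


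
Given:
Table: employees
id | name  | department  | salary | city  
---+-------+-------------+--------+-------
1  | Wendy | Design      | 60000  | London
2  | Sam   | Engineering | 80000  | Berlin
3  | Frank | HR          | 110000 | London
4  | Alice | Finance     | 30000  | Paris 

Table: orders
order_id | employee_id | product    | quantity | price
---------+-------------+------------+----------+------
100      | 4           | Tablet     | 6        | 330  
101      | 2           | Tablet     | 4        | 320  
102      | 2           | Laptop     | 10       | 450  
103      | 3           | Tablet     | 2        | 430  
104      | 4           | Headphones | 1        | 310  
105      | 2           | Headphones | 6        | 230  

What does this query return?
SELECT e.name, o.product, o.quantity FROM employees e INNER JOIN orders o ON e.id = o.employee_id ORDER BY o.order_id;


Joining employees.id = orders.employee_id:
  employee Alice (id=4) -> order Tablet
  employee Sam (id=2) -> order Tablet
  employee Sam (id=2) -> order Laptop
  employee Frank (id=3) -> order Tablet
  employee Alice (id=4) -> order Headphones
  employee Sam (id=2) -> order Headphones


6 rows:
Alice, Tablet, 6
Sam, Tablet, 4
Sam, Laptop, 10
Frank, Tablet, 2
Alice, Headphones, 1
Sam, Headphones, 6


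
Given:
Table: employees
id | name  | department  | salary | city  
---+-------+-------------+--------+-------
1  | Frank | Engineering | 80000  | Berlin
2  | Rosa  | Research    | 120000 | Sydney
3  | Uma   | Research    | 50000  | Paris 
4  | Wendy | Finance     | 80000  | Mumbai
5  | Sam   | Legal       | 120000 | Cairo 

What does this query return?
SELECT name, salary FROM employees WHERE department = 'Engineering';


Filtering: department = 'Engineering'
Matching rows: 1

1 rows:
Frank, 80000


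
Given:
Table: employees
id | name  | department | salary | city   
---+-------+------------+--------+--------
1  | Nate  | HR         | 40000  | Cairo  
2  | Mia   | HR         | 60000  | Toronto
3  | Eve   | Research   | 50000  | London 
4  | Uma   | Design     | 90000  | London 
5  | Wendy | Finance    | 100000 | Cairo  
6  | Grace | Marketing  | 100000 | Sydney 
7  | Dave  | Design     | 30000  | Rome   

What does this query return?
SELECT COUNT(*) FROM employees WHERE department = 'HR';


Counting rows where department = 'HR'
  Nate -> MATCH
  Mia -> MATCH


2


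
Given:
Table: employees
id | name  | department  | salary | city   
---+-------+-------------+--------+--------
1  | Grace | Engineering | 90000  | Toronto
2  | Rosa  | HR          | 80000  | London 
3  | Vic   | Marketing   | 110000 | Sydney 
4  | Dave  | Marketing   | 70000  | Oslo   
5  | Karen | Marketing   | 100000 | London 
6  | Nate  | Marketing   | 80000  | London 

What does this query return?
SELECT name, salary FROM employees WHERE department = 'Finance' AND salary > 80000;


Filtering: department = 'Finance' AND salary > 80000
Matching: 0 rows

Empty result set (0 rows)


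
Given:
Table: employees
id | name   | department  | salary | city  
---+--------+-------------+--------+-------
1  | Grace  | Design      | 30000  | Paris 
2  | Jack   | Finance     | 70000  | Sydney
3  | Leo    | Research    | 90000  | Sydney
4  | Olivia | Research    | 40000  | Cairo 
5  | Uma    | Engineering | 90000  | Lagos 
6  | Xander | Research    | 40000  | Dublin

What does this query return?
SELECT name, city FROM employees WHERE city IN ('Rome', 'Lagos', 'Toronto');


Filtering: city IN ('Rome', 'Lagos', 'Toronto')
Matching: 1 rows

1 rows:
Uma, Lagos


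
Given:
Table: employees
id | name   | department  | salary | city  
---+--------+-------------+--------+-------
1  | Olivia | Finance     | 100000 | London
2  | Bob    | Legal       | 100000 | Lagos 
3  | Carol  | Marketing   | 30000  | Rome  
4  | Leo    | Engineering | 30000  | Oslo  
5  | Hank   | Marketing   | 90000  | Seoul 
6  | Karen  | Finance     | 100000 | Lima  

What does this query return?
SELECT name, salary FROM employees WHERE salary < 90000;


Filtering: salary < 90000
Matching: 2 rows

2 rows:
Carol, 30000
Leo, 30000


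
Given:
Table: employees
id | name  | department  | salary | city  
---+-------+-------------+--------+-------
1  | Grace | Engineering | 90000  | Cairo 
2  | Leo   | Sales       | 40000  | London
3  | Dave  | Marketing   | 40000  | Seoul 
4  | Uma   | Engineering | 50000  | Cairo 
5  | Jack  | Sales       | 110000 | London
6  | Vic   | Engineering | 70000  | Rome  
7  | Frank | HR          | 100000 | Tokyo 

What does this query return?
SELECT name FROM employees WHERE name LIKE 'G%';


LIKE 'G%' matches names starting with 'G'
Matching: 1

1 rows:
Grace


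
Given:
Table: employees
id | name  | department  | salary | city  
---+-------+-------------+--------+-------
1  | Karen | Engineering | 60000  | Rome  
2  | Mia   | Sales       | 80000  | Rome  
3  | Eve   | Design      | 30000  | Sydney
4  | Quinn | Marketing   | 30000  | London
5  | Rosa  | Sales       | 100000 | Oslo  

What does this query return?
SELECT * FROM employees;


SELECT * returns all 5 rows with all columns

5 rows:
1, Karen, Engineering, 60000, Rome
2, Mia, Sales, 80000, Rome
3, Eve, Design, 30000, Sydney
4, Quinn, Marketing, 30000, London
5, Rosa, Sales, 100000, Oslo


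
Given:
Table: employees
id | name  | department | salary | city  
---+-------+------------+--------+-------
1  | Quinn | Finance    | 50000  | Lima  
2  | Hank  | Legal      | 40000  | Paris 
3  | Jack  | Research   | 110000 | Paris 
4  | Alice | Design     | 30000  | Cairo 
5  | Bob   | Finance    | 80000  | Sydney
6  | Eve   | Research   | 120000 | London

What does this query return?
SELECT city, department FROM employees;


Projecting columns: city, department

6 rows:
Lima, Finance
Paris, Legal
Paris, Research
Cairo, Design
Sydney, Finance
London, Research


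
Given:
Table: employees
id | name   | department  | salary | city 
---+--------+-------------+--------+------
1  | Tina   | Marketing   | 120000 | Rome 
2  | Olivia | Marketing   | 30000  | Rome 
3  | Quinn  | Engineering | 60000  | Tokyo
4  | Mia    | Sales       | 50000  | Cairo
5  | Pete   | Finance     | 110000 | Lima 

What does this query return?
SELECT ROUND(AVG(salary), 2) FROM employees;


SUM(salary) = 370000
COUNT = 5
ROUND(AVG, 2) = ROUND(370000 / 5, 2) = 74000.0

74000.0


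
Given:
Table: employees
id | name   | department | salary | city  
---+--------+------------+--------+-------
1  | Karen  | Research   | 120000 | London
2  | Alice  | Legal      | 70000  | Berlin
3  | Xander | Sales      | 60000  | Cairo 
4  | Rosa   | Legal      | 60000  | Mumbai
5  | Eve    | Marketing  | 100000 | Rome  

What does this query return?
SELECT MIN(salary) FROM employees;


Salaries: 120000, 70000, 60000, 60000, 100000
MIN = 60000

60000


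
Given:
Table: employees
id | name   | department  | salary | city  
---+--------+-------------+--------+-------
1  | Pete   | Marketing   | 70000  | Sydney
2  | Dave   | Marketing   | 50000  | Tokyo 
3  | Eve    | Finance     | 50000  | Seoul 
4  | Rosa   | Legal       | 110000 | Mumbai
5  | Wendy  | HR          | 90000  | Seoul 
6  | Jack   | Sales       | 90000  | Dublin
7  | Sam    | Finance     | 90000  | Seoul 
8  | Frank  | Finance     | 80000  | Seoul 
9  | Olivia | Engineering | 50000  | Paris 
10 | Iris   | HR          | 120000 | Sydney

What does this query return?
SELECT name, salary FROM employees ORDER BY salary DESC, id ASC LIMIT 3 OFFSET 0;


Sort by salary DESC (id ASC tiebreak), then skip 0 and take 3
Rows 1 through 3

3 rows:
Iris, 120000
Rosa, 110000
Wendy, 90000


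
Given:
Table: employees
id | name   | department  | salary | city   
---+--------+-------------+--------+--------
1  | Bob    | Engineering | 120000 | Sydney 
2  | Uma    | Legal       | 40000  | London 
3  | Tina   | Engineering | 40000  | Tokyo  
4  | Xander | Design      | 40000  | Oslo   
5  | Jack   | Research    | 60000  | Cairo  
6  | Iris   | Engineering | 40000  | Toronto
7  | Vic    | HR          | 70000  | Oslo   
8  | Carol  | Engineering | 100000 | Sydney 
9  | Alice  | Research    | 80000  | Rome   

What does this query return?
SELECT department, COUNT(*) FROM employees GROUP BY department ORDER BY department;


Assigning each row to its department group:
  Bob -> Engineering
  Uma -> Legal
  Tina -> Engineering
  Xander -> Design
  Jack -> Research
  Iris -> Engineering
  Vic -> HR
  Carol -> Engineering
  Alice -> Research


5 groups:
Design, 1
Engineering, 4
HR, 1
Legal, 1
Research, 2


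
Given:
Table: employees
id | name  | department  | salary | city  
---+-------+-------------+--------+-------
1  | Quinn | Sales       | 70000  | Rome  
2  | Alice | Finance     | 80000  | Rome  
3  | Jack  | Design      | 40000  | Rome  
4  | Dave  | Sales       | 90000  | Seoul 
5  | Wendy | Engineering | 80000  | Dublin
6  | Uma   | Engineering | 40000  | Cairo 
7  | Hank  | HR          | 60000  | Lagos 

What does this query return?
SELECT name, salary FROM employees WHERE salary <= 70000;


Filtering: salary <= 70000
Matching: 4 rows

4 rows:
Quinn, 70000
Jack, 40000
Uma, 40000
Hank, 60000


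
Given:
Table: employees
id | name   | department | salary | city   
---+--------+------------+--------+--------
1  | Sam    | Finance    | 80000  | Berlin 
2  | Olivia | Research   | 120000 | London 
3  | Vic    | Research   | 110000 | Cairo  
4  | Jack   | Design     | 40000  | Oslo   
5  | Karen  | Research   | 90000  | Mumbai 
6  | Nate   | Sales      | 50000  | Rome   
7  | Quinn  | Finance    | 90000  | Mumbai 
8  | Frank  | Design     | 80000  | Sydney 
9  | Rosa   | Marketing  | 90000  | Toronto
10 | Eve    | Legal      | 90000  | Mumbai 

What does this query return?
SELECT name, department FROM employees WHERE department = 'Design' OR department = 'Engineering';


Filtering: department = 'Design' OR 'Engineering'
Matching: 2 rows

2 rows:
Jack, Design
Frank, Design


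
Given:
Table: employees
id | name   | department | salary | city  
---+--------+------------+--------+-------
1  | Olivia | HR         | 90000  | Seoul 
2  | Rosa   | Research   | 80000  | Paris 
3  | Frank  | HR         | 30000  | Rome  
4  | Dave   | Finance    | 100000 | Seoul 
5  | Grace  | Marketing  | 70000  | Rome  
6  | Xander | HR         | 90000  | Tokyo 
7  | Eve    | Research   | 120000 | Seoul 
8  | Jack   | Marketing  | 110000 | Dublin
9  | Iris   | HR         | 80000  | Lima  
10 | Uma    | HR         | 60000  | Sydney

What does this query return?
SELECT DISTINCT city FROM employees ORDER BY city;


All 'city' values (row order): Seoul, Paris, Rome, Seoul, Rome, Tokyo, Seoul, Dublin, Lima, Sydney
Removing duplicates leaves 7 unique value(s).

7 values:
Dublin
Lima
Paris
Rome
Seoul
Sydney
Tokyo


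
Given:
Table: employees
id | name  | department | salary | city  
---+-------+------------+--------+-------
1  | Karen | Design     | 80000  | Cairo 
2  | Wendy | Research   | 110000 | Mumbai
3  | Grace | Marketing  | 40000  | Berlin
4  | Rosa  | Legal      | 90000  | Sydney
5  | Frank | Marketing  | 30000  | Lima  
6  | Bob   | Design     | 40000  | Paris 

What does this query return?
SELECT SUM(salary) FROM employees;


SUM(salary) = 80000 + 110000 + 40000 + 90000 + 30000 + 40000 = 390000

390000


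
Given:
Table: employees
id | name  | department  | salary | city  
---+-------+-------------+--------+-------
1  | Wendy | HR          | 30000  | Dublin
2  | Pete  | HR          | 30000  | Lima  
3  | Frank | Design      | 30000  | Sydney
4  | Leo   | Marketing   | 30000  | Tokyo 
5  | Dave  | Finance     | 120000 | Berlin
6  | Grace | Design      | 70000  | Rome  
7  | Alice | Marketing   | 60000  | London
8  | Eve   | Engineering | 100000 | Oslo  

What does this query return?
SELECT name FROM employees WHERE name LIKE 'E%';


LIKE 'E%' matches names starting with 'E'
Matching: 1

1 rows:
Eve


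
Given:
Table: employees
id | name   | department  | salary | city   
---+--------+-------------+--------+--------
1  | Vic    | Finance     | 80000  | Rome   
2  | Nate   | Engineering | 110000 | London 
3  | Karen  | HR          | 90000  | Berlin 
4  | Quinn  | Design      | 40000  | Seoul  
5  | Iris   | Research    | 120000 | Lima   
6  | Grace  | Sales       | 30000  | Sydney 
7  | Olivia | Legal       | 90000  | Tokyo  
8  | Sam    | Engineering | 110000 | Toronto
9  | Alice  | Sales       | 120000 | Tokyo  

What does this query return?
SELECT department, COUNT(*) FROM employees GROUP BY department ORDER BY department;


Assigning each row to its department group:
  Vic -> Finance
  Nate -> Engineering
  Karen -> HR
  Quinn -> Design
  Iris -> Research
  Grace -> Sales
  Olivia -> Legal
  Sam -> Engineering
  Alice -> Sales


7 groups:
Design, 1
Engineering, 2
Finance, 1
HR, 1
Legal, 1
Research, 1
Sales, 2


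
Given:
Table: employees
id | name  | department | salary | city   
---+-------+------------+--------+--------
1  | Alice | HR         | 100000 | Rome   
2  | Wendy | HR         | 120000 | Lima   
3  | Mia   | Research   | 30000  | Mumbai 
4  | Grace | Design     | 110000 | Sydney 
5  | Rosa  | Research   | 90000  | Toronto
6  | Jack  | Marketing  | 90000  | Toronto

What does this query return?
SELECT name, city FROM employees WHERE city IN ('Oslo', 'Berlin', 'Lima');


Filtering: city IN ('Oslo', 'Berlin', 'Lima')
Matching: 1 rows

1 rows:
Wendy, Lima


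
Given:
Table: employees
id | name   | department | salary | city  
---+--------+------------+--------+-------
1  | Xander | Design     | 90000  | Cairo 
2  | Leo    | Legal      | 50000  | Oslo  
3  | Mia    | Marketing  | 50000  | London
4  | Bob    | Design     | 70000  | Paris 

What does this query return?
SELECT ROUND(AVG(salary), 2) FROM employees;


SUM(salary) = 260000
COUNT = 4
ROUND(AVG, 2) = ROUND(260000 / 4, 2) = 65000.0

65000.0


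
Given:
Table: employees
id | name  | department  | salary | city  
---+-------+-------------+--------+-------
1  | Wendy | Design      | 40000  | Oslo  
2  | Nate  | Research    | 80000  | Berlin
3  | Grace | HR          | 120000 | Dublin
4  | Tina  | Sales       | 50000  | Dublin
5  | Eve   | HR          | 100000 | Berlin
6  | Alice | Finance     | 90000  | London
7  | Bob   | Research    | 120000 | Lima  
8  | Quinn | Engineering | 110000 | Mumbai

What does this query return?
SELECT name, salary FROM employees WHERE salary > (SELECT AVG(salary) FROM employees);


Subquery: AVG(salary) = 88750.0
Filtering: salary > 88750.0
  Grace (120000) -> MATCH
  Eve (100000) -> MATCH
  Alice (90000) -> MATCH
  Bob (120000) -> MATCH
  Quinn (110000) -> MATCH


5 rows:
Grace, 120000
Eve, 100000
Alice, 90000
Bob, 120000
Quinn, 110000


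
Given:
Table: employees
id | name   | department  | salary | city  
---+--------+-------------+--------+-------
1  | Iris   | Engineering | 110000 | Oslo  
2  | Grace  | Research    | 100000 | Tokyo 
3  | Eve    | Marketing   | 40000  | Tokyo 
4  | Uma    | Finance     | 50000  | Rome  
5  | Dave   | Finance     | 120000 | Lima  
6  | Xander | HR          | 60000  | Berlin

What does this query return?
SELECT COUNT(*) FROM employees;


COUNT(*) counts all rows

6


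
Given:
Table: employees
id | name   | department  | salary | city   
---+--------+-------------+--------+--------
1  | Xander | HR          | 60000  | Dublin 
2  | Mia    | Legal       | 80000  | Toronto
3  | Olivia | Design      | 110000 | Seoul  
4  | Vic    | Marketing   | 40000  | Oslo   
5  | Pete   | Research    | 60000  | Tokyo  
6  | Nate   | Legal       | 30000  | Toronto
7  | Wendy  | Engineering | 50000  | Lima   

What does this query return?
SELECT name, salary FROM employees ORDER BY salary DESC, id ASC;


Sorting by salary DESC, then id ASC for ties

7 rows:
Olivia, 110000
Mia, 80000
Xander, 60000
Pete, 60000
Wendy, 50000
Vic, 40000
Nate, 30000


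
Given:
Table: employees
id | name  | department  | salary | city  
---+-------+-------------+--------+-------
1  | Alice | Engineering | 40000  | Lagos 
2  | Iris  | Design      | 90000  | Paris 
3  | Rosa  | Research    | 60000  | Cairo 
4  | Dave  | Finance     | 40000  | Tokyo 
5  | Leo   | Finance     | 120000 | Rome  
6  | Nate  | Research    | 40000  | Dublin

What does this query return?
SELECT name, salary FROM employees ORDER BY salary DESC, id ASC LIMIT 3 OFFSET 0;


Sort by salary DESC (id ASC tiebreak), then skip 0 and take 3
Rows 1 through 3

3 rows:
Leo, 120000
Iris, 90000
Rosa, 60000


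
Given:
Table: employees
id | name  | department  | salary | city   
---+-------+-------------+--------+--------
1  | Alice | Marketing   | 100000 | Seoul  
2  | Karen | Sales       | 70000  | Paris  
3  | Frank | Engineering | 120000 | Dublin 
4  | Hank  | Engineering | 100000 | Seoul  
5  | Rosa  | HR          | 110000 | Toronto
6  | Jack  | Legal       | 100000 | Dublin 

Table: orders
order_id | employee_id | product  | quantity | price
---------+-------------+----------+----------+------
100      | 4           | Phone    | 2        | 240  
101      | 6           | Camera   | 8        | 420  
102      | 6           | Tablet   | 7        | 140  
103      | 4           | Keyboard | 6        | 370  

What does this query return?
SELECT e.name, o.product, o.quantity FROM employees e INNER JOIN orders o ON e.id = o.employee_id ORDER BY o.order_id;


Joining employees.id = orders.employee_id:
  employee Hank (id=4) -> order Phone
  employee Jack (id=6) -> order Camera
  employee Jack (id=6) -> order Tablet
  employee Hank (id=4) -> order Keyboard


4 rows:
Hank, Phone, 2
Jack, Camera, 8
Jack, Tablet, 7
Hank, Keyboard, 6


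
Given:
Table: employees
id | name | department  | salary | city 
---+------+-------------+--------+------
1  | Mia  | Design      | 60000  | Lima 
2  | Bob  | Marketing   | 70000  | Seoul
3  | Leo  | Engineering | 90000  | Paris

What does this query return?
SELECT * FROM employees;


SELECT * returns all 3 rows with all columns

3 rows:
1, Mia, Design, 60000, Lima
2, Bob, Marketing, 70000, Seoul
3, Leo, Engineering, 90000, Paris


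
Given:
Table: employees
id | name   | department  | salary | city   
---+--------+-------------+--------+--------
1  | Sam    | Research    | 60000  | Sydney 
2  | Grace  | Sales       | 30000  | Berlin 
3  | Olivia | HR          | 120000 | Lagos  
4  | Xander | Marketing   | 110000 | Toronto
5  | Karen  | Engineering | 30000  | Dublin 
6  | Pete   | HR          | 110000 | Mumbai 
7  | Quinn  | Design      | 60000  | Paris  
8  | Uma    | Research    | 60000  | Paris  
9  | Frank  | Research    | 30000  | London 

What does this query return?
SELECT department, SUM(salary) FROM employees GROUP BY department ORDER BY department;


Summing salary within each department:
  Design: 60000 = 60000
  Engineering: 30000 = 30000
  HR: 120000 + 110000 = 230000
  Marketing: 110000 = 110000
  Research: 60000 + 60000 + 30000 = 150000
  Sales: 30000 = 30000


6 groups:
Design, 60000
Engineering, 30000
HR, 230000
Marketing, 110000
Research, 150000
Sales, 30000


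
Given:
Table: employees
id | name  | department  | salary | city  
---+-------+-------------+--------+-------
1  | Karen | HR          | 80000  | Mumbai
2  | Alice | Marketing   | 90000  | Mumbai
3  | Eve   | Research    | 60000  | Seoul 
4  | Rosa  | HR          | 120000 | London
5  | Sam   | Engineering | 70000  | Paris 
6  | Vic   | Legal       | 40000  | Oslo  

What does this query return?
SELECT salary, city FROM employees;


Projecting columns: salary, city

6 rows:
80000, Mumbai
90000, Mumbai
60000, Seoul
120000, London
70000, Paris
40000, Oslo


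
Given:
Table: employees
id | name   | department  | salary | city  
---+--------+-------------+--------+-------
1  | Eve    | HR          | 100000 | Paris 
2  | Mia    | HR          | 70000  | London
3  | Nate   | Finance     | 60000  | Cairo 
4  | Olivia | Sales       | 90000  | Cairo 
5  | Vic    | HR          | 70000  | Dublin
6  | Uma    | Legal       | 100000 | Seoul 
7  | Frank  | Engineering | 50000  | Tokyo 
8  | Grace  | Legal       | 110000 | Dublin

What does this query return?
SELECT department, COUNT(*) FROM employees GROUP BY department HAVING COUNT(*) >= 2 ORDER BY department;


Groups with count >= 2:
  HR: 3 -> PASS
  Legal: 2 -> PASS
  Engineering: 1 -> filtered out
  Finance: 1 -> filtered out
  Sales: 1 -> filtered out


2 groups:
HR, 3
Legal, 2


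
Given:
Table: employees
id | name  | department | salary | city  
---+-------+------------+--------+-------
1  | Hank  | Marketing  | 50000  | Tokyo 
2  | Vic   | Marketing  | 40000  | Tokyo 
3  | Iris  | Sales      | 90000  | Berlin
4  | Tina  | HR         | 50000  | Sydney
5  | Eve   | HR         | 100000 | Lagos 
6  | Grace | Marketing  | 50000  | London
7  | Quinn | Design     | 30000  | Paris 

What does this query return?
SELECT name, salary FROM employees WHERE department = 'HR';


Filtering: department = 'HR'
Matching rows: 2

2 rows:
Tina, 50000
Eve, 100000


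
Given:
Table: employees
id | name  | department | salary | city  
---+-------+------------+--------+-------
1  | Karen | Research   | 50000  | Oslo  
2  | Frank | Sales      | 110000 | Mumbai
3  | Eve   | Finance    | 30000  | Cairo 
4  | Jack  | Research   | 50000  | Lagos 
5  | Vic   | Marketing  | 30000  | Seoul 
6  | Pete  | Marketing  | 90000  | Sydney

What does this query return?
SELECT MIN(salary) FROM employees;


Salaries: 50000, 110000, 30000, 50000, 30000, 90000
MIN = 30000

30000


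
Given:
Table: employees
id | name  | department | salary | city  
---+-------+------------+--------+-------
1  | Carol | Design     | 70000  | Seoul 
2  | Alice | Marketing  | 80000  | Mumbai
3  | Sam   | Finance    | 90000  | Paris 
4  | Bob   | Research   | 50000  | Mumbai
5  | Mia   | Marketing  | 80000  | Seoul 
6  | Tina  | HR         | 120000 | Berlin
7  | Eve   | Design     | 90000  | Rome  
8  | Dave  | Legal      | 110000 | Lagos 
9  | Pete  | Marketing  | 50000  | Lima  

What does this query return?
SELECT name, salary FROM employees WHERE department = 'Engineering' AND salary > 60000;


Filtering: department = 'Engineering' AND salary > 60000
Matching: 0 rows

Empty result set (0 rows)


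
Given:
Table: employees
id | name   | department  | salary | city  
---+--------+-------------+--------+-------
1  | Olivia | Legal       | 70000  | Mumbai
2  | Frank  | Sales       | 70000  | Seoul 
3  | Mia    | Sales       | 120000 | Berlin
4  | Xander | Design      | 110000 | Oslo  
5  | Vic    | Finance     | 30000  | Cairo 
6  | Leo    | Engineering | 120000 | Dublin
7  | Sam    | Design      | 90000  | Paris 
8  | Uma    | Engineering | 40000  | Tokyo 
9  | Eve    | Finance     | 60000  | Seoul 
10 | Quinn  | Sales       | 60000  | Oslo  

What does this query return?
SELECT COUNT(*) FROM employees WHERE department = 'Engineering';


Counting rows where department = 'Engineering'
  Leo -> MATCH
  Uma -> MATCH


2


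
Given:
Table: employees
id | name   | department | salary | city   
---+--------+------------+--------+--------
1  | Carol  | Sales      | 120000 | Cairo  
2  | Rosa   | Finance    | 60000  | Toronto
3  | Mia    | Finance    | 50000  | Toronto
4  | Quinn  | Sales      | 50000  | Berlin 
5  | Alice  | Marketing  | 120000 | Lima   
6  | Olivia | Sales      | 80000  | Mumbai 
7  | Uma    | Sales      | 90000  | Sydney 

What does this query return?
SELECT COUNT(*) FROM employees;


COUNT(*) counts all rows

7


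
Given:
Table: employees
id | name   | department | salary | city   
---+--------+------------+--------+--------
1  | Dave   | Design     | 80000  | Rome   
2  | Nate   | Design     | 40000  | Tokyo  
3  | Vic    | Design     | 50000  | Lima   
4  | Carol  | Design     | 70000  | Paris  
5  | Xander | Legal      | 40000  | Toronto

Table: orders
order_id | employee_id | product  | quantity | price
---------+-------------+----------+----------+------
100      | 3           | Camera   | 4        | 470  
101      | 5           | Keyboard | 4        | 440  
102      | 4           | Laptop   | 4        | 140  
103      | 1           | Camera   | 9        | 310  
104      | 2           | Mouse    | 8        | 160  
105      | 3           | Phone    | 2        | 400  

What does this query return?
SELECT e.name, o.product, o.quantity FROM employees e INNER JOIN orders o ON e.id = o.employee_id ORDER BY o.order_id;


Joining employees.id = orders.employee_id:
  employee Vic (id=3) -> order Camera
  employee Xander (id=5) -> order Keyboard
  employee Carol (id=4) -> order Laptop
  employee Dave (id=1) -> order Camera
  employee Nate (id=2) -> order Mouse
  employee Vic (id=3) -> order Phone


6 rows:
Vic, Camera, 4
Xander, Keyboard, 4
Carol, Laptop, 4
Dave, Camera, 9
Nate, Mouse, 8
Vic, Phone, 2


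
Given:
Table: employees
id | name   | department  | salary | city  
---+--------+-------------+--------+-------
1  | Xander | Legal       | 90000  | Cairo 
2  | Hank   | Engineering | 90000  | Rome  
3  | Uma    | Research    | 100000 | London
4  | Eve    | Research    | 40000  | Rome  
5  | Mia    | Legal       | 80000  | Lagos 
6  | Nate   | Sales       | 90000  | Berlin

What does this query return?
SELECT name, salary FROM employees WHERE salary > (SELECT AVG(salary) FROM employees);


Subquery: AVG(salary) = 81666.67
Filtering: salary > 81666.67
  Xander (90000) -> MATCH
  Hank (90000) -> MATCH
  Uma (100000) -> MATCH
  Nate (90000) -> MATCH


4 rows:
Xander, 90000
Hank, 90000
Uma, 100000
Nate, 90000
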